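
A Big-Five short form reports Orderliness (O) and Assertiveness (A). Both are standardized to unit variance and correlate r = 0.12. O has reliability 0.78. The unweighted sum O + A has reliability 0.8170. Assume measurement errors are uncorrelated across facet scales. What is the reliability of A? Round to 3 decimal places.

Var(O+A) = 2 + 2·0.12 = 2.240.
True-score variance = ρ_O + ρ_A + 2·0.12, so 0.8170 = (0.78 + ρ_A + 0.24) / 2.240.
ρ_A = 0.8170·2.240 − 0.78 − 0.24 = 0.810.

0.810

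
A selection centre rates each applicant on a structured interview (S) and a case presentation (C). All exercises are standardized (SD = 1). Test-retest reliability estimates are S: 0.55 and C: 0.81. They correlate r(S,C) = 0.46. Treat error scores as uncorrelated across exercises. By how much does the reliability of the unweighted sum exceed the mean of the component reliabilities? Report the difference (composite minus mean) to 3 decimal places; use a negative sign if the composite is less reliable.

Var(sum) = 2 + 0.92 = 2.92; true-score variance = 1.36 + 0.92 = 2.28; composite reliability = 0.7808.
Mean component reliability = 0.6800.
Difference = 0.7808 − 0.6800 = 0.101.

0.101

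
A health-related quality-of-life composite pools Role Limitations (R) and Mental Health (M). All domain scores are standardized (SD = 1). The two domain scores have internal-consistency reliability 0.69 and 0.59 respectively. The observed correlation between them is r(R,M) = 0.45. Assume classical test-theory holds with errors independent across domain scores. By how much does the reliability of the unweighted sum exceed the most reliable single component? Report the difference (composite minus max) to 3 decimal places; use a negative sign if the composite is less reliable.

0.062

Var(sum) = 2 + 0.9 = 2.9; true-score variance = 1.28 + 0.9 = 2.18; composite reliability = 0.7517.
Max component reliability = 0.6900.
Difference = 0.7517 − 0.6900 = 0.062.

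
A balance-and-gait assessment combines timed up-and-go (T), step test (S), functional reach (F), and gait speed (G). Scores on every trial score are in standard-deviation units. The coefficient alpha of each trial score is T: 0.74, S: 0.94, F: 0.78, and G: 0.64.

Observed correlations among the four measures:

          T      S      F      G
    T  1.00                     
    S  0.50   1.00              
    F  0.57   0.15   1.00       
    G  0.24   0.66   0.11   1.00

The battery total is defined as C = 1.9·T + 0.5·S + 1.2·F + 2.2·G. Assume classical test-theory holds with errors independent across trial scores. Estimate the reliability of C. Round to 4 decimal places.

Var(C) = 1.9² + 0.5² + 1.2² + 2.2² + 2·[0.95·0.50 + 2.28·0.57 + 4.18·0.24 + 0.6·0.15 + 1.1·0.66 + 2.64·0.11] = 10.14 + 7.7684 = 17.9084.
Under uncorrelated errors the observed covariances equal the true-score covariances, so only the own-variance terms attenuate.
True-score variance = [1.9²·0.74 + 0.5²·0.94 + 1.2²·0.78 + 2.2²·0.64] + 7.7684 = 7.1272 + 7.7684 = 14.8956.
Reliability = 14.8956 / 17.9084 = 0.8318.

0.8318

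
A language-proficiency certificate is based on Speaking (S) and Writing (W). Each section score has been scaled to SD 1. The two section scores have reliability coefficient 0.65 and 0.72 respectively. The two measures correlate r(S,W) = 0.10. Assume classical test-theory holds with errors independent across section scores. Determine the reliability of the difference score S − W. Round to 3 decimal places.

0.650

Var(S−W) = 1 + 1 − 2·0.10 = 2 − 0.2 = 1.8.
With uncorrelated errors the cross-covariances are all true-score covariance, so they carry over unchanged; only the diagonal terms shrink to ρᵢσᵢ².
True-score variance = [0.65 + 0.72] − 0.2 = 1.37 − 0.2 = 1.17.
Reliability = 1.17 / 1.8 = 0.650.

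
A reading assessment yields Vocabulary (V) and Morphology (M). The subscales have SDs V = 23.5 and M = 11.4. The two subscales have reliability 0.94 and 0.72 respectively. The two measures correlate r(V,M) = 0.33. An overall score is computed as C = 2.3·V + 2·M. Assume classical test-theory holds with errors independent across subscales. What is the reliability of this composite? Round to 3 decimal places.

0.925

Var(C) = 2.3²·23.5² + 2²·11.4² + 2·[4.6·23.5·11.4·0.33] = 3441.24 + 813.344 = 4254.59.
With uncorrelated errors the cross-covariances are all true-score covariance, so they carry over unchanged; only the diagonal terms shrink to ρᵢσᵢ².
True-score variance = [2.3²·23.5²·0.94 + 2²·11.4²·0.72] + 813.344 = 3120.4 + 813.344 = 3933.75.
Reliability = 3933.75 / 4254.59 = 0.925.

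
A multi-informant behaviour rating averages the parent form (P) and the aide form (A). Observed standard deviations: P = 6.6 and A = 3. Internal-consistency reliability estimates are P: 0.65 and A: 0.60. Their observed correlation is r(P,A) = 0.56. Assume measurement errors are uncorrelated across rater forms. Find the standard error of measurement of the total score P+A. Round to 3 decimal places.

Var(total) = 52.56 + 22.176 = 74.736.
True-score variance = 33.714 + 22.176 = 55.89, so reliability = 0.7478.
Error variance = 74.736 − 55.89 = 18.846; SEM = √18.846 = 4.341.

4.341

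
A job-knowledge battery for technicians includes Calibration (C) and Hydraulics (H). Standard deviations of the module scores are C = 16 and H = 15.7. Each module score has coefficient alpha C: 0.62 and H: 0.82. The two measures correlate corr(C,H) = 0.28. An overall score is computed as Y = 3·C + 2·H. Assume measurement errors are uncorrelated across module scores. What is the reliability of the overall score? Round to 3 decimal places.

0.745

Var(Y) = 3²·16² + 2²·15.7² + 2·[6·16·15.7·0.28] = 3289.96 + 844.032 = 4133.99.
With uncorrelated errors the cross-covariances are all true-score covariance, so they carry over unchanged; only the diagonal terms shrink to ρᵢσᵢ².
True-score variance = [3²·16²·0.62 + 2²·15.7²·0.82] + 844.032 = 2236.97 + 844.032 = 3081.
Reliability = 3081 / 4133.99 = 0.745.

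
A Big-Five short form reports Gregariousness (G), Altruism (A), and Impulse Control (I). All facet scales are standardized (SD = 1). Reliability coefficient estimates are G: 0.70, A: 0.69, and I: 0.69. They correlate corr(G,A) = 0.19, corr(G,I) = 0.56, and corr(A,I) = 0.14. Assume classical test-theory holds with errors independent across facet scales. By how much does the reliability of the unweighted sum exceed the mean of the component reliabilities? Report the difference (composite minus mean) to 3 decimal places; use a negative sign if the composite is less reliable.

Var(sum) = 3 + 1.78 = 4.78; true-score variance = 2.08 + 1.78 = 3.86; composite reliability = 0.8075.
Mean component reliability = 0.6933.
Difference = 0.8075 − 0.6933 = 0.114.

0.114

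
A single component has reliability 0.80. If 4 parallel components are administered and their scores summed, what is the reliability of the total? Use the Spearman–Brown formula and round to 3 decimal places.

ρ_k = kρ / (1 + (k−1)ρ) = 4·0.80 / (1 + 3·0.80) = 3.200 / 3.400 = 0.941.

0.941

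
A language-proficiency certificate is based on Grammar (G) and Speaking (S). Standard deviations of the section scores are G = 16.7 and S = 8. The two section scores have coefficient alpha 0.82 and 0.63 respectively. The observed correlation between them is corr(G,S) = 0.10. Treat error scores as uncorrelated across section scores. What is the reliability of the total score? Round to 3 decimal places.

0.800

Var(G+S) = 16.7² + 8² + 2·[16.7·8·0.10] = 342.89 + 26.72 = 369.61.
With uncorrelated errors the cross-covariances are all true-score covariance, so they carry over unchanged; only the diagonal terms shrink to ρᵢσᵢ².
True-score variance = [16.7²·0.82 + 8²·0.63] + 26.72 = 269.01 + 26.72 = 295.73.
Reliability = 295.73 / 369.61 = 0.800.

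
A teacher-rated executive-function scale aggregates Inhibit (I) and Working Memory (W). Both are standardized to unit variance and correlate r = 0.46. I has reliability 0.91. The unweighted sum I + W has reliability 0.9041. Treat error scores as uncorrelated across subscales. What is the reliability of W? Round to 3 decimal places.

Var(I+W) = 2 + 2·0.46 = 2.920.
True-score variance = ρ_I + ρ_W + 2·0.46, so 0.9041 = (0.91 + ρ_W + 0.92) / 2.920.
ρ_W = 0.9041·2.920 − 0.91 − 0.92 = 0.810.

0.810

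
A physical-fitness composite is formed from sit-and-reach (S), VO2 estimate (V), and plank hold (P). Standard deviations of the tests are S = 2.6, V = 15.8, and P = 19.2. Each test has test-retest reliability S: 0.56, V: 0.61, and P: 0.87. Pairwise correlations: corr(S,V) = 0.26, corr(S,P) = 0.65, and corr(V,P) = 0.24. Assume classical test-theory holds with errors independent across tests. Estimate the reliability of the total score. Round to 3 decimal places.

Var(S+V+P) = 2.6² + 15.8² + 19.2² + 2·[2.6·15.8·0.26 + 2.6·19.2·0.65 + 15.8·19.2·0.24] = 625.04 + 231.87 = 856.91.
Under uncorrelated errors the observed covariances equal the true-score covariances, so only the own-variance terms attenuate.
True-score variance = [2.6²·0.56 + 15.8²·0.61 + 19.2²·0.87] + 231.87 = 476.783 + 231.87 = 708.653.
Reliability = 708.653 / 856.91 = 0.827.

0.827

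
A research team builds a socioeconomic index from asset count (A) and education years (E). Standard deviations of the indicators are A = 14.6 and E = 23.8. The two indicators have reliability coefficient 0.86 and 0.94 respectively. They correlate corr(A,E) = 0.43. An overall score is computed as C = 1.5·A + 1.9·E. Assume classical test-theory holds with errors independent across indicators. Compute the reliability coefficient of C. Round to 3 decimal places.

Var(C) = 1.5²·14.6² + 1.9²·23.8² + 2·[2.85·14.6·23.8·0.43] = 2524.46 + 851.673 = 3376.13.
Under uncorrelated errors the observed covariances equal the true-score covariances, so only the own-variance terms attenuate.
True-score variance = [1.5²·14.6²·0.86 + 1.9²·23.8²·0.94] + 851.673 = 2334.62 + 851.673 = 3186.3.
Reliability = 3186.3 / 3376.13 = 0.944.

0.944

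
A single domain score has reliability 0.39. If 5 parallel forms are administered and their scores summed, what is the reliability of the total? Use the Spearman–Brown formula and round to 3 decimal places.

ρ_k = kρ / (1 + (k−1)ρ) = 5·0.39 / (1 + 4·0.39) = 1.950 / 2.560 = 0.762.

0.762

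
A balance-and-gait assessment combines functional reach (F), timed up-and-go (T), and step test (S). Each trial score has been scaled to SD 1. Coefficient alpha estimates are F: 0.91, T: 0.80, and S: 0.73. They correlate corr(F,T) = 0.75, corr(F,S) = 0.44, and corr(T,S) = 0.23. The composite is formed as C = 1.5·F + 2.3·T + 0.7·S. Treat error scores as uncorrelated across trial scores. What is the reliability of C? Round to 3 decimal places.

Var(C) = 1.5² + 2.3² + 0.7² + 2·[3.45·0.75 + 1.05·0.44 + 1.61·0.23] = 8.03 + 6.8396 = 14.8696.
Under uncorrelated errors the observed covariances equal the true-score covariances, so only the own-variance terms attenuate.
True-score variance = [1.5²·0.91 + 2.3²·0.80 + 0.7²·0.73] + 6.8396 = 6.6372 + 6.8396 = 13.4768.
Reliability = 13.4768 / 14.8696 = 0.906.

0.906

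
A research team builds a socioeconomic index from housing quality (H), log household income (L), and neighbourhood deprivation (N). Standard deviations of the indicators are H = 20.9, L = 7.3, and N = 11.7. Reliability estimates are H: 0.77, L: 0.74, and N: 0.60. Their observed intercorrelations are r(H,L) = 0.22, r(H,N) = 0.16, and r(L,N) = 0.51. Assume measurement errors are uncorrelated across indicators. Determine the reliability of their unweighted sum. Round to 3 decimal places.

Var(H+L+N) = 20.9² + 7.3² + 11.7² + 2·[20.9·7.3·0.22 + 20.9·11.7·0.16 + 7.3·11.7·0.51] = 626.99 + 232.499 = 859.489.
Because errors are independent across components, Cov(Tᵢ,Tⱼ) = Cov(Xᵢ,Xⱼ); the off-diagonal part of the true-score variance is the same as above.
True-score variance = [20.9²·0.77 + 7.3²·0.74 + 11.7²·0.60] + 232.499 = 457.912 + 232.499 = 690.411.
Reliability = 690.411 / 859.489 = 0.803.

0.803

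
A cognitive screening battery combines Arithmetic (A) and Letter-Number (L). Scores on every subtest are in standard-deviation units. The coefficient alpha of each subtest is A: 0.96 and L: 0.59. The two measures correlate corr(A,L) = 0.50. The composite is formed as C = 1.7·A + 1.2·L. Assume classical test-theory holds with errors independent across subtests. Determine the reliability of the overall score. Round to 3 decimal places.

0.889

Var(C) = 1.7² + 1.2² + 2·[2.04·0.50] = 4.33 + 2.04 = 6.37.
Under uncorrelated errors the observed covariances equal the true-score covariances, so only the own-variance terms attenuate.
True-score variance = [1.7²·0.96 + 1.2²·0.59] + 2.04 = 3.624 + 2.04 = 5.664.
Reliability = 5.664 / 6.37 = 0.889.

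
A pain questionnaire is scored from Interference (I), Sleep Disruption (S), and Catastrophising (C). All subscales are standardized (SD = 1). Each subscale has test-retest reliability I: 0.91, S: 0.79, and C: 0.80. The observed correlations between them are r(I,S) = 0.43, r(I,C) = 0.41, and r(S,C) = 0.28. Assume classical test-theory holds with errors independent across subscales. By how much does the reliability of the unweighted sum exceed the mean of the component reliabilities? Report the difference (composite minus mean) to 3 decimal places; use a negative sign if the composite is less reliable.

0.071

Var(sum) = 3 + 2.24 = 5.24; true-score variance = 2.5 + 2.24 = 4.74; composite reliability = 0.9046.
Mean component reliability = 0.8333.
Difference = 0.9046 − 0.8333 = 0.071.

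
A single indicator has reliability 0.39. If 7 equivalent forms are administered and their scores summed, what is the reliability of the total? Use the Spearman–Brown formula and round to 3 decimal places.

0.817

ρ_k = kρ / (1 + (k−1)ρ) = 7·0.39 / (1 + 6·0.39) = 2.730 / 3.340 = 0.817.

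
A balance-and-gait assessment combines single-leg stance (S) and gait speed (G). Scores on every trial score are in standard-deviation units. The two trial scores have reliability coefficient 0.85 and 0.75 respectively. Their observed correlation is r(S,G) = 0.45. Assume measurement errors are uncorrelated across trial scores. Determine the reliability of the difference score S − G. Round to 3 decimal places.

Var(S−G) = 1 + 1 − 2·0.45 = 2 − 0.9 = 1.1.
With uncorrelated errors the cross-covariances are all true-score covariance, so they carry over unchanged; only the diagonal terms shrink to ρᵢσᵢ².
True-score variance = [0.85 + 0.75] − 0.9 = 1.6 − 0.9 = 0.7.
Reliability = 0.7 / 1.1 = 0.636.

0.636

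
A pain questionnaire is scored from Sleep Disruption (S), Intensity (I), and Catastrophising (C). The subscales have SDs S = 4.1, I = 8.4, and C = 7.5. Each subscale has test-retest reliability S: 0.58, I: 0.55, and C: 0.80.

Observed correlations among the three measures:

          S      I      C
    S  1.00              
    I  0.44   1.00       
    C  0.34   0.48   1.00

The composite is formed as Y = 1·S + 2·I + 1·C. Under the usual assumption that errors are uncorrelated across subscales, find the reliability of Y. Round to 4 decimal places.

Var(Y) = 4.1² + 2²·8.4² + 7.5² + 2·[2·4.1·8.4·0.44 + 4.1·7.5·0.34 + 2·8.4·7.5·0.48] = 355.3 + 202.484 = 557.784.
Because errors are independent across components, Cov(Tᵢ,Tⱼ) = Cov(Xᵢ,Xⱼ); the off-diagonal part of the true-score variance is the same as above.
True-score variance = [4.1²·0.58 + 2²·8.4²·0.55 + 7.5²·0.80] + 202.484 = 209.982 + 202.484 = 412.466.
Reliability = 412.466 / 557.784 = 0.7395.

0.7395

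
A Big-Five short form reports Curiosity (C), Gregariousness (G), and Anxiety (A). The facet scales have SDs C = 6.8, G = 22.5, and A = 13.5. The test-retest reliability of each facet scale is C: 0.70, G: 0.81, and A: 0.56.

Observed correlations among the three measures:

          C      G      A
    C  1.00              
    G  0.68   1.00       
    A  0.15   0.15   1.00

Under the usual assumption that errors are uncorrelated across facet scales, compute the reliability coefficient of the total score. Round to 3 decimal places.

Var(C+G+A) = 6.8² + 22.5² + 13.5² + 2·[6.8·22.5·0.68 + 6.8·13.5·0.15 + 22.5·13.5·0.15] = 734.74 + 326.745 = 1061.49.
Under uncorrelated errors the observed covariances equal the true-score covariances, so only the own-variance terms attenuate.
True-score variance = [6.8²·0.70 + 22.5²·0.81 + 13.5²·0.56] + 326.745 = 544.49 + 326.745 = 871.236.
Reliability = 871.236 / 1061.49 = 0.821.

0.821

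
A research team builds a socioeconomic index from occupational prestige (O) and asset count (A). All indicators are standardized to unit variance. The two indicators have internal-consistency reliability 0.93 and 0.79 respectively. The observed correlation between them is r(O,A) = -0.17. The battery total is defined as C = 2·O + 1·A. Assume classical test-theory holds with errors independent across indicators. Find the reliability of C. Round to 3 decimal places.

Var(C) = 2² + 1 + 2·[2·(-0.17)] = 5 − 0.68 = 4.32.
Because errors are independent across components, Cov(Tᵢ,Tⱼ) = Cov(Xᵢ,Xⱼ); the off-diagonal part of the true-score variance is the same as above.
True-score variance = [2²·0.93 + 0.79] − 0.68 = 4.51 − 0.68 = 3.83.
Reliability = 3.83 / 4.32 = 0.887.

0.887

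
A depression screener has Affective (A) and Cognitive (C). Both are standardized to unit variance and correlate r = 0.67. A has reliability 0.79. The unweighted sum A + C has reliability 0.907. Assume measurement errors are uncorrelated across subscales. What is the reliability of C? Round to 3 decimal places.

0.899

Var(A+C) = 2 + 2·0.67 = 3.340.
True-score variance = ρ_A + ρ_C + 2·0.67, so 0.907 = (0.79 + ρ_C + 1.34) / 3.340.
ρ_C = 0.907·3.340 − 0.79 − 1.34 = 0.899.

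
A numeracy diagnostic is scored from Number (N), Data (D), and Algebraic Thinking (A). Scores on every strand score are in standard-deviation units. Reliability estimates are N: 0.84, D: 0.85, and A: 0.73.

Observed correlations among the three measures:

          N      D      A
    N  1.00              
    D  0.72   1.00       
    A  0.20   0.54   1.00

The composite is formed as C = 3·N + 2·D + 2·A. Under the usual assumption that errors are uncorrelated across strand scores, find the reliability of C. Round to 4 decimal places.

0.9036

Var(C) = 3² + 2² + 2² + 2·[6·0.72 + 6·0.20 + 4·0.54] = 17 + 15.36 = 32.36.
With uncorrelated errors the cross-covariances are all true-score covariance, so they carry over unchanged; only the diagonal terms shrink to ρᵢσᵢ².
True-score variance = [3²·0.84 + 2²·0.85 + 2²·0.73] + 15.36 = 13.88 + 15.36 = 29.24.
Reliability = 29.24 / 32.36 = 0.9036.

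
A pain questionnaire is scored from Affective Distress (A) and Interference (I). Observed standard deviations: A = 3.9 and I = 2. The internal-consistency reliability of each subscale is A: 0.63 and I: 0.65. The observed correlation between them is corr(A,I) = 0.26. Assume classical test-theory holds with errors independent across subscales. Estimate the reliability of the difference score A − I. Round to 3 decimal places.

0.536

Var(A−I) = 3.9² + 2² − 2·3.9·2·0.26 = 19.21 − 4.056 = 15.154.
With uncorrelated errors the cross-covariances are all true-score covariance, so they carry over unchanged; only the diagonal terms shrink to ρᵢσᵢ².
True-score variance = [3.9²·0.63 + 2²·0.65] − 4.056 = 12.1823 − 4.056 = 8.1263.
Reliability = 8.1263 / 15.154 = 0.536.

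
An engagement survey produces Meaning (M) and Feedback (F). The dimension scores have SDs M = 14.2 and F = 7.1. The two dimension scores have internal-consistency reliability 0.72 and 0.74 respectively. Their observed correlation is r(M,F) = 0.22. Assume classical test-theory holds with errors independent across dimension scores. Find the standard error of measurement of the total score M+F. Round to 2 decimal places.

8.34

Var(total) = 252.05 + 44.3608 = 296.411.
True-score variance = 182.484 + 44.3608 = 226.845, so reliability = 0.7653.
Error variance = 296.411 − 226.845 = 69.5658; SEM = √69.5658 = 8.34.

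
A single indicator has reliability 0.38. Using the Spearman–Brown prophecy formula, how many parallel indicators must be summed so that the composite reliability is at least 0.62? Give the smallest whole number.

k ≥ ρ*(1−ρ₁)/(ρ₁(1−ρ*)) = 0.62·0.62 / (0.38·0.38) = 2.662.
Smallest integer k = 3.

3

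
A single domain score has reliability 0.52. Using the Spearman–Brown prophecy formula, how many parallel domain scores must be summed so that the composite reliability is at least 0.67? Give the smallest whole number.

2

k ≥ ρ*(1−ρ₁)/(ρ₁(1−ρ*)) = 0.67·0.48 / (0.52·0.33) = 1.874.
Smallest integer k = 2.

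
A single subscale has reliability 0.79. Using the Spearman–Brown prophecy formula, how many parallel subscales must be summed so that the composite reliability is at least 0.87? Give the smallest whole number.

k ≥ ρ*(1−ρ₁)/(ρ₁(1−ρ*)) = 0.87·0.21 / (0.79·0.13) = 1.779.
Smallest integer k = 2.

2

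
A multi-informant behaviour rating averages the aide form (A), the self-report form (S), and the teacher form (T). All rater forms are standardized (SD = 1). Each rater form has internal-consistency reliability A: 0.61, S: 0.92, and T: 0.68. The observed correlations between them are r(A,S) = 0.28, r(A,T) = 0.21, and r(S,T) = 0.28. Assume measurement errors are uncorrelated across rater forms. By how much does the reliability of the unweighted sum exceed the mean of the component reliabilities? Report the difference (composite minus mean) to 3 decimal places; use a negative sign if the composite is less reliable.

Var(sum) = 3 + 1.54 = 4.54; true-score variance = 2.21 + 1.54 = 3.75; composite reliability = 0.8260.
Mean component reliability = 0.7367.
Difference = 0.8260 − 0.7367 = 0.089.

0.089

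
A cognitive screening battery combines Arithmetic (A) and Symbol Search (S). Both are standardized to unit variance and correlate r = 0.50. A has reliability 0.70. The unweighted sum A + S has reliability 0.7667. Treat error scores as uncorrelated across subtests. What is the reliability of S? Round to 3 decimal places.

0.600

Var(A+S) = 2 + 2·0.50 = 3.000.
True-score variance = ρ_A + ρ_S + 2·0.50, so 0.7667 = (0.70 + ρ_S + 1.00) / 3.000.
ρ_S = 0.7667·3.000 − 0.70 − 1.00 = 0.600.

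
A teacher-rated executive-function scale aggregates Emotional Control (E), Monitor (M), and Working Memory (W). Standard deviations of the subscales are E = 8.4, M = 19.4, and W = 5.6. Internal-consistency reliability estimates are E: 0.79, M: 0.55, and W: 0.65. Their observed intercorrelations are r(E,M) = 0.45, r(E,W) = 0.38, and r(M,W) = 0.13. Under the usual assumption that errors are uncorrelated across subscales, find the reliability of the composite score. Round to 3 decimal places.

Var(E+M+W) = 8.4² + 19.4² + 5.6² + 2·[8.4·19.4·0.45 + 8.4·5.6·0.38 + 19.4·5.6·0.13] = 478.28 + 210.661 = 688.941.
Because errors are independent across components, Cov(Tᵢ,Tⱼ) = Cov(Xᵢ,Xⱼ); the off-diagonal part of the true-score variance is the same as above.
True-score variance = [8.4²·0.79 + 19.4²·0.55 + 5.6²·0.65] + 210.661 = 283.124 + 210.661 = 493.785.
Reliability = 493.785 / 688.941 = 0.717.

0.717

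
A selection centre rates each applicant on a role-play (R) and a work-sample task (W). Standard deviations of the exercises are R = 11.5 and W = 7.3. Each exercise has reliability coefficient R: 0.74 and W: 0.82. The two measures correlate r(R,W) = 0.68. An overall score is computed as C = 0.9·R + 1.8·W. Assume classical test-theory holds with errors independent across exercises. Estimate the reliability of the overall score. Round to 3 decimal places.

Var(C) = 0.9²·11.5² + 1.8²·7.3² + 2·[1.62·11.5·7.3·0.68] = 279.782 + 184.959 = 464.741.
With uncorrelated errors the cross-covariances are all true-score covariance, so they carry over unchanged; only the diagonal terms shrink to ρᵢσᵢ².
True-score variance = [0.9²·11.5²·0.74 + 1.8²·7.3²·0.82] + 184.959 = 220.852 + 184.959 = 405.81.
Reliability = 405.81 / 464.741 = 0.873.

0.873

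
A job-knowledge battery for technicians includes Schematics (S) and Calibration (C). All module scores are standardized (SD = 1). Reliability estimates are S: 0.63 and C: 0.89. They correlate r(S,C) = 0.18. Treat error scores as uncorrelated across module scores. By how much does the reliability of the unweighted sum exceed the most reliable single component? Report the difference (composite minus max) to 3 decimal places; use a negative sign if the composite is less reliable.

-0.093

Var(sum) = 2 + 0.36 = 2.36; true-score variance = 1.52 + 0.36 = 1.88; composite reliability = 0.7966.
Max component reliability = 0.8900.
Difference = 0.7966 − 0.8900 = -0.093.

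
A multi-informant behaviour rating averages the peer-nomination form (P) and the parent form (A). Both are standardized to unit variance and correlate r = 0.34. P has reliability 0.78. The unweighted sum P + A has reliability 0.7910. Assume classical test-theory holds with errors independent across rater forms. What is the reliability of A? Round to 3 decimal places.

0.660

Var(P+A) = 2 + 2·0.34 = 2.680.
True-score variance = ρ_P + ρ_A + 2·0.34, so 0.7910 = (0.78 + ρ_A + 0.68) / 2.680.
ρ_A = 0.7910·2.680 − 0.78 − 0.68 = 0.660.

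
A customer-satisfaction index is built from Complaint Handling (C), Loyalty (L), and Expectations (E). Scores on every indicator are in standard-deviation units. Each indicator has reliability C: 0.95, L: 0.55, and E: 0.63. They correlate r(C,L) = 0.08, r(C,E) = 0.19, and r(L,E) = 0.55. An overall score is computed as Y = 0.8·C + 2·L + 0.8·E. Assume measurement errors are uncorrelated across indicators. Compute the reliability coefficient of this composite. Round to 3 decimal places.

Var(Y) = 0.8² + 2² + 0.8² + 2·[1.6·0.08 + 0.64·0.19 + 1.6·0.55] = 5.28 + 2.2592 = 7.5392.
Because errors are independent across components, Cov(Tᵢ,Tⱼ) = Cov(Xᵢ,Xⱼ); the off-diagonal part of the true-score variance is the same as above.
True-score variance = [0.8²·0.95 + 2²·0.55 + 0.8²·0.63] + 2.2592 = 3.2112 + 2.2592 = 5.4704.
Reliability = 5.4704 / 7.5392 = 0.726.

0.726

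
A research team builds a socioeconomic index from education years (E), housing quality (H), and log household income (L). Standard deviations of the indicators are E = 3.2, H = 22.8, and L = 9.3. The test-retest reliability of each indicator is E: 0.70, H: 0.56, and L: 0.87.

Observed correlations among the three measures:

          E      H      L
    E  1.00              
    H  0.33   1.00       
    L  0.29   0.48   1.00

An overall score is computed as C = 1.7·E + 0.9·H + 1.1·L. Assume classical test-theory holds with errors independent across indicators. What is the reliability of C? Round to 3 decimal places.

Var(C) = 1.7²·3.2² + 0.9²·22.8² + 1.1²·9.3² + 2·[1.53·3.2·22.8·0.33 + 1.87·3.2·9.3·0.29 + 0.99·22.8·9.3·0.48] = 555.317 + 307.476 = 862.792.
Under uncorrelated errors the observed covariances equal the true-score covariances, so only the own-variance terms attenuate.
True-score variance = [1.7²·3.2²·0.70 + 0.9²·22.8²·0.56 + 1.1²·9.3²·0.87] + 307.476 = 347.563 + 307.476 = 655.038.
Reliability = 655.038 / 862.792 = 0.759.

0.759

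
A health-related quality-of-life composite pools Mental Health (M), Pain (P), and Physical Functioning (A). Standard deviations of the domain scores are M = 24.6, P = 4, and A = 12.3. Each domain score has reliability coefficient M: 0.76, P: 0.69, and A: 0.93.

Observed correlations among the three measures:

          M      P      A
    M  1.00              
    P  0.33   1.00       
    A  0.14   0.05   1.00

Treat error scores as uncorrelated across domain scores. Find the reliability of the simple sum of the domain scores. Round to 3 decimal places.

Var(M+P+A) = 24.6² + 4² + 12.3² + 2·[24.6·4·0.33 + 24.6·12.3·0.14 + 4·12.3·0.05] = 772.45 + 154.586 = 927.036.
Under uncorrelated errors the observed covariances equal the true-score covariances, so only the own-variance terms attenuate.
True-score variance = [24.6²·0.76 + 4²·0.69 + 12.3²·0.93] + 154.586 = 611.661 + 154.586 = 766.248.
Reliability = 766.248 / 927.036 = 0.827.

0.827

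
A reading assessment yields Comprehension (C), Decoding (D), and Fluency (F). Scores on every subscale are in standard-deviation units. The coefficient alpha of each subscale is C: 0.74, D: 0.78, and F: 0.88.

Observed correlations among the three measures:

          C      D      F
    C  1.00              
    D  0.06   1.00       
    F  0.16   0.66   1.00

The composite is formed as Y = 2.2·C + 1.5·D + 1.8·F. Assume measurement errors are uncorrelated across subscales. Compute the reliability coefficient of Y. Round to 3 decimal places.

Var(Y) = 2.2² + 1.5² + 1.8² + 2·[3.3·0.06 + 3.96·0.16 + 2.7·0.66] = 10.33 + 5.2272 = 15.5572.
Because errors are independent across components, Cov(Tᵢ,Tⱼ) = Cov(Xᵢ,Xⱼ); the off-diagonal part of the true-score variance is the same as above.
True-score variance = [2.2²·0.74 + 1.5²·0.78 + 1.8²·0.88] + 5.2272 = 8.1878 + 5.2272 = 13.415.
Reliability = 13.415 / 15.5572 = 0.862.

0.862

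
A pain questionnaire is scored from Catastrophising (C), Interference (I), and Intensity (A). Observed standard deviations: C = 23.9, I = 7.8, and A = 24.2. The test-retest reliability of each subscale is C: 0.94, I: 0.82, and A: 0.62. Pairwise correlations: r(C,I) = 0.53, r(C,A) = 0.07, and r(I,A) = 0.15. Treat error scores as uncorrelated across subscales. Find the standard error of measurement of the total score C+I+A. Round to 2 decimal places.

16.36

Var(total) = 1217.69 + 335.206 = 1552.9.
True-score variance = 949.923 + 335.206 = 1285.13, so reliability = 0.8276.
Error variance = 1552.9 − 1285.13 = 267.767; SEM = √267.767 = 16.36.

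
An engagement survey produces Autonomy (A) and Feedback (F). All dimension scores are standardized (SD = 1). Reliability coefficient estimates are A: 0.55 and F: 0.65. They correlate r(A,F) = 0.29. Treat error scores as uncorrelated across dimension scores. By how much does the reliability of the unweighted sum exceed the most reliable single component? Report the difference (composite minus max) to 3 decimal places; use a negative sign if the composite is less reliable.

0.040

Var(sum) = 2 + 0.58 = 2.58; true-score variance = 1.2 + 0.58 = 1.78; composite reliability = 0.6899.
Max component reliability = 0.6500.
Difference = 0.6899 − 0.6500 = 0.040.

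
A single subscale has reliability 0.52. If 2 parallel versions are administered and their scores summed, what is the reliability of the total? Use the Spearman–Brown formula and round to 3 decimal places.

0.684

ρ_k = kρ / (1 + (k−1)ρ) = 2·0.52 / (1 + 1·0.52) = 1.040 / 1.520 = 0.684.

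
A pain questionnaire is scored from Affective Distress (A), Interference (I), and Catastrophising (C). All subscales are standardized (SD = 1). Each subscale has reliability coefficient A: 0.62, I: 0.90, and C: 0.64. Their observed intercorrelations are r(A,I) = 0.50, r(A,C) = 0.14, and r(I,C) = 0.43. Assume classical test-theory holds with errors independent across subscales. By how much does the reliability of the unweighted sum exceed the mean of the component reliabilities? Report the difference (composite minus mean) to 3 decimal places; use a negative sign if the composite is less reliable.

Var(sum) = 3 + 2.14 = 5.14; true-score variance = 2.16 + 2.14 = 4.3; composite reliability = 0.8366.
Mean component reliability = 0.7200.
Difference = 0.8366 − 0.7200 = 0.117.

0.117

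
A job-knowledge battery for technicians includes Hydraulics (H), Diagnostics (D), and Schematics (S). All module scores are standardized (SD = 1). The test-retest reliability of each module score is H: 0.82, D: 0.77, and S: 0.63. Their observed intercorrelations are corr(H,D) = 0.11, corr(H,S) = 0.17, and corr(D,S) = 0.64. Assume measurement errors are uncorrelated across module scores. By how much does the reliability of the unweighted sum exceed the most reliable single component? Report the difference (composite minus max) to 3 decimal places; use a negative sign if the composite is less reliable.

Var(sum) = 3 + 1.84 = 4.84; true-score variance = 2.22 + 1.84 = 4.06; composite reliability = 0.8388.
Max component reliability = 0.8200.
Difference = 0.8388 − 0.8200 = 0.019.

0.019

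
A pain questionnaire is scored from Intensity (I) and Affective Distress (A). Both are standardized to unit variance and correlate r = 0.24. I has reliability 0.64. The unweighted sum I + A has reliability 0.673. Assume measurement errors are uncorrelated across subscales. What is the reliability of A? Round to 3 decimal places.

Var(I+A) = 2 + 2·0.24 = 2.480.
True-score variance = ρ_I + ρ_A + 2·0.24, so 0.673 = (0.64 + ρ_A + 0.48) / 2.480.
ρ_A = 0.673·2.480 − 0.64 − 0.48 = 0.549.

0.549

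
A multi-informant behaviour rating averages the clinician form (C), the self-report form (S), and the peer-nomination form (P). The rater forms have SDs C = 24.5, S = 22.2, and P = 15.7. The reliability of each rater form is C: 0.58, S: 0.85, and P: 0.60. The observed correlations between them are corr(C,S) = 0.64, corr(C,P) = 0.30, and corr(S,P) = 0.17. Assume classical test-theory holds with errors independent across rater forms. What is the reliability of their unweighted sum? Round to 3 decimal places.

Var(C+S+P) = 24.5² + 22.2² + 15.7² + 2·[24.5·22.2·0.64 + 24.5·15.7·0.30 + 22.2·15.7·0.17] = 1339.58 + 1045.49 = 2385.07.
With uncorrelated errors the cross-covariances are all true-score covariance, so they carry over unchanged; only the diagonal terms shrink to ρᵢσᵢ².
True-score variance = [24.5²·0.58 + 22.2²·0.85 + 15.7²·0.60] + 1045.49 = 914.953 + 1045.49 = 1960.44.
Reliability = 1960.44 / 2385.07 = 0.822.

0.822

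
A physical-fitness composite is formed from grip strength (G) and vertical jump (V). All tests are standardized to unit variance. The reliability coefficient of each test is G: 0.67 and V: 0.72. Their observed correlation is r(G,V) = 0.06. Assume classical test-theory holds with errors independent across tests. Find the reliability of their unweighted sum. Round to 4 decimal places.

0.7123

Var(G+V) = 2 + 2·[0.06] = 2 + 0.12 = 2.12.
Under uncorrelated errors the observed covariances equal the true-score covariances, so only the own-variance terms attenuate.
True-score variance = [0.67 + 0.72] + 0.12 = 1.39 + 0.12 = 1.51.
Reliability = 1.51 / 2.12 = 0.7123.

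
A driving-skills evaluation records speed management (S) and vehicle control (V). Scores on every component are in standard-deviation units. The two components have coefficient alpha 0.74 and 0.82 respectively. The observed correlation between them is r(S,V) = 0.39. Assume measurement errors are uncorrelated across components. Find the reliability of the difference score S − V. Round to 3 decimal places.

0.639

Var(S−V) = 1 + 1 − 2·0.39 = 2 − 0.78 = 1.22.
Because errors are independent across components, Cov(Tᵢ,Tⱼ) = Cov(Xᵢ,Xⱼ); the off-diagonal part of the true-score variance is the same as above.
True-score variance = [0.74 + 0.82] − 0.78 = 1.56 − 0.78 = 0.78.
Reliability = 0.78 / 1.22 = 0.639.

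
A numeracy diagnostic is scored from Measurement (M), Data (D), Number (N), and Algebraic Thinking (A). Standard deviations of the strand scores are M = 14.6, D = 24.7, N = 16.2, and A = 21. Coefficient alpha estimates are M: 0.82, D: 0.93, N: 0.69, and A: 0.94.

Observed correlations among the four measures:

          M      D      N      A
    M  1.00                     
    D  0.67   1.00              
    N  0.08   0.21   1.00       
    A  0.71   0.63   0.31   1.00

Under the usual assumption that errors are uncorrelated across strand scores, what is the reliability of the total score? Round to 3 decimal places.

0.946

Var(M+D+N+A) = 14.6² + 24.7² + 16.2² + 21² + 2·[14.6·24.7·0.67 + 14.6·16.2·0.08 + 14.6·21·0.71 + 24.7·16.2·0.21 + 24.7·21·0.63 + 16.2·21·0.31] = 1526.69 + 1988.99 = 3515.68.
Because errors are independent across components, Cov(Tᵢ,Tⱼ) = Cov(Xᵢ,Xⱼ); the off-diagonal part of the true-score variance is the same as above.
True-score variance = [14.6²·0.82 + 24.7²·0.93 + 16.2²·0.69 + 21²·0.94] + 1988.99 = 1337.8 + 1988.99 = 3326.79.
Reliability = 3326.79 / 3515.68 = 0.946.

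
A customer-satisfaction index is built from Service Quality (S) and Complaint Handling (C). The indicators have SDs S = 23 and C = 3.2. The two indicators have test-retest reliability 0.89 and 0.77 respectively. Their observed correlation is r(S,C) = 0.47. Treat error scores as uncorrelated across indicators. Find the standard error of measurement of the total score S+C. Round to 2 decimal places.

7.78

Var(total) = 539.24 + 69.184 = 608.424.
True-score variance = 478.695 + 69.184 = 547.879, so reliability = 0.9005.
Error variance = 608.424 − 547.879 = 60.5452; SEM = √60.5452 = 7.78.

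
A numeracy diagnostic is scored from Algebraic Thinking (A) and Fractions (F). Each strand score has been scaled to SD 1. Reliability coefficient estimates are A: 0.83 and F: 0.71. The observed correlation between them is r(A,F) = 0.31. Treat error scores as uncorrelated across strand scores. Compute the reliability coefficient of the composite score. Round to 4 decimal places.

Var(A+F) = 2 + 2·[0.31] = 2 + 0.62 = 2.62.
Because errors are independent across components, Cov(Tᵢ,Tⱼ) = Cov(Xᵢ,Xⱼ); the off-diagonal part of the true-score variance is the same as above.
True-score variance = [0.83 + 0.71] + 0.62 = 1.54 + 0.62 = 2.16.
Reliability = 2.16 / 2.62 = 0.8244.

0.8244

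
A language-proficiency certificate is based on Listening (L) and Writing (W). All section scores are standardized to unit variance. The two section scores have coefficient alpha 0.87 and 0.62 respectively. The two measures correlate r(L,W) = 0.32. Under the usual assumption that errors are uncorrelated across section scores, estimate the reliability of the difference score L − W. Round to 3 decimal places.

Var(L−W) = 1 + 1 − 2·0.32 = 2 − 0.64 = 1.36.
Because errors are independent across components, Cov(Tᵢ,Tⱼ) = Cov(Xᵢ,Xⱼ); the off-diagonal part of the true-score variance is the same as above.
True-score variance = [0.87 + 0.62] − 0.64 = 1.49 − 0.64 = 0.85.
Reliability = 0.85 / 1.36 = 0.625.

0.625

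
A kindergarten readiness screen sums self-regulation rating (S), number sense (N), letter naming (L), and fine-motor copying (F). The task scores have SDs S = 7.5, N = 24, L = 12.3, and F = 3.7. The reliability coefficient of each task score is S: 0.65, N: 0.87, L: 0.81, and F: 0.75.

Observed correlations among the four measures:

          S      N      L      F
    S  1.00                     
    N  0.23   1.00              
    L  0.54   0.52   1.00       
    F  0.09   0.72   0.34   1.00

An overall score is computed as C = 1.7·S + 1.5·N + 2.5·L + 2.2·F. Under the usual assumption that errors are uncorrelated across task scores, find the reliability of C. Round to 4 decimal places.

0.9134

Var(C) = 1.7²·7.5² + 1.5²·24² + 2.5²·12.3² + 2.2²·3.7² + 2·[2.55·7.5·24·0.23 + 4.25·7.5·12.3·0.54 + 3.74·7.5·3.7·0.09 + 3.75·24·12.3·0.52 + 3.3·24·3.7·0.72 + 5.5·12.3·3.7·0.34] = 2470.38 + 2396.71 = 4867.1.
Because errors are independent across components, Cov(Tᵢ,Tⱼ) = Cov(Xᵢ,Xⱼ); the off-diagonal part of the true-score variance is the same as above.
True-score variance = [1.7²·7.5²·0.65 + 1.5²·24²·0.87 + 2.5²·12.3²·0.81 + 2.2²·3.7²·0.75] + 2396.71 = 2048.79 + 2396.71 = 4445.5.
Reliability = 4445.5 / 4867.1 = 0.9134.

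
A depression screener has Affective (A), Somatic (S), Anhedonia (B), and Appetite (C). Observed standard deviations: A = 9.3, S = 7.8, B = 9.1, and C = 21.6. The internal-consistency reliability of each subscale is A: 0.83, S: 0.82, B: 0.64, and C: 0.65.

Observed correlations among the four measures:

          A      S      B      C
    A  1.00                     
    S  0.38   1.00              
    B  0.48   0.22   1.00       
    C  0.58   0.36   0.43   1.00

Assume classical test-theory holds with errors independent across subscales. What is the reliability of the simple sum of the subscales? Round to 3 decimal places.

Var(A+S+B+C) = 9.3² + 7.8² + 9.1² + 21.6² + 2·[9.3·7.8·0.38 + 9.3·9.1·0.48 + 9.3·21.6·0.58 + 7.8·9.1·0.22 + 7.8·21.6·0.36 + 9.1·21.6·0.43] = 696.7 + 690.974 = 1387.67.
With uncorrelated errors the cross-covariances are all true-score covariance, so they carry over unchanged; only the diagonal terms shrink to ρᵢσᵢ².
True-score variance = [9.3²·0.83 + 7.8²·0.82 + 9.1²·0.64 + 21.6²·0.65] + 690.974 = 477.938 + 690.974 = 1168.91.
Reliability = 1168.91 / 1387.67 = 0.842.

0.842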